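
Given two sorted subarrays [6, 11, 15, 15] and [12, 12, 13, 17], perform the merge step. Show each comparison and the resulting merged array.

Merging process:

Compare 6 vs 12: take 6 from left. Merged: [6]
Compare 11 vs 12: take 11 from left. Merged: [6, 11]
Compare 15 vs 12: take 12 from right. Merged: [6, 11, 12]
Compare 15 vs 12: take 12 from right. Merged: [6, 11, 12, 12]
Compare 15 vs 13: take 13 from right. Merged: [6, 11, 12, 12, 13]
Compare 15 vs 17: take 15 from left. Merged: [6, 11, 12, 12, 13, 15]
Compare 15 vs 17: take 15 from left. Merged: [6, 11, 12, 12, 13, 15, 15]
Append remaining from right: [17]. Merged: [6, 11, 12, 12, 13, 15, 15, 17]

Final merged array: [6, 11, 12, 12, 13, 15, 15, 17]
Total comparisons: 7

The merged array is [6, 11, 12, 12, 13, 15, 15, 17], requiring 7 comparisons. The merge step runs in O(n) time where n is the total number of elements.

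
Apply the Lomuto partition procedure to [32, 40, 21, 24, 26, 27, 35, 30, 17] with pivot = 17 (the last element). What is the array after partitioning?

Lomuto partition with pivot = 17:

Initial array: [32, 40, 21, 24, 26, 27, 35, 30, 17]

arr[0]=32 > 17: no swap
arr[1]=40 > 17: no swap
arr[2]=21 > 17: no swap
arr[3]=24 > 17: no swap
arr[4]=26 > 17: no swap
arr[5]=27 > 17: no swap
arr[6]=35 > 17: no swap
arr[7]=30 > 17: no swap

Place pivot at position 0: [17, 40, 21, 24, 26, 27, 35, 30, 32]
Pivot position: 0

After partitioning with pivot 17, the array becomes [17, 40, 21, 24, 26, 27, 35, 30, 32]. The pivot is placed at index 0. All elements to the left of the pivot are <= 17, and all elements to the right are > 17.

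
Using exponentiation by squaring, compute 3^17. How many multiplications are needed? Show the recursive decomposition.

Computing 3^17 by squaring (build up from 3^1; each line after the first costs one multiplication):

3^1 = 3
3^2 = (3^1)^2 = 3^2 = 9
3^4 = (3^2)^2 = 9^2 = 81
3^8 = (3^4)^2 = 81^2 = 6561
3^16 = (3^8)^2 = 6561^2 = 43046721
3^17 = 3 * 3^16 = 3 * 43046721 = 129140163

Result: 129140163
Multiplications needed: 5 (5 lines after 3^1)

3^17 = 129140163. Using exponentiation by squaring, this requires 5 multiplications. The key idea: if the exponent is even, square the half-power; if odd, multiply by the base once.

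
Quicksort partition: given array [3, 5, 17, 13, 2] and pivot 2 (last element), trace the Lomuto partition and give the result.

Lomuto partition with pivot = 2:

Initial array: [3, 5, 17, 13, 2]

arr[0]=3 > 2: no swap
arr[1]=5 > 2: no swap
arr[2]=17 > 2: no swap
arr[3]=13 > 2: no swap

Place pivot at position 0: [2, 5, 17, 13, 3]
Pivot position: 0

After partitioning with pivot 2, the array becomes [2, 5, 17, 13, 3]. The pivot is placed at index 0. All elements to the left of the pivot are <= 2, and all elements to the right are > 2.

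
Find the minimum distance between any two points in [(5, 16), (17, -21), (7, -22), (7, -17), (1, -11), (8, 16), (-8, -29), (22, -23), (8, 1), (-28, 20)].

Computing all pairwise distances among 10 points:

d((5, 16), (17, -21)) = 38.8973
d((5, 16), (7, -22)) = 38.0526
d((5, 16), (7, -17)) = 33.0606
d((5, 16), (1, -11)) = 27.2947
d((5, 16), (8, 16)) = 3.0 <-- minimum
d((5, 16), (-8, -29)) = 46.8402
d((5, 16), (22, -23)) = 42.5441
d((5, 16), (8, 1)) = 15.2971
d((5, 16), (-28, 20)) = 33.2415
d((17, -21), (7, -22)) = 10.0499
d((17, -21), (7, -17)) = 10.7703
d((17, -21), (1, -11)) = 18.868
d((17, -21), (8, 16)) = 38.0789
d((17, -21), (-8, -29)) = 26.2488
d((17, -21), (22, -23)) = 5.3852
d((17, -21), (8, 1)) = 23.7697
d((17, -21), (-28, 20)) = 60.8769
d((7, -22), (7, -17)) = 5.0
d((7, -22), (1, -11)) = 12.53
d((7, -22), (8, 16)) = 38.0132
d((7, -22), (-8, -29)) = 16.5529
d((7, -22), (22, -23)) = 15.0333
d((7, -22), (8, 1)) = 23.0217
d((7, -22), (-28, 20)) = 54.6717
d((7, -17), (1, -11)) = 8.4853
d((7, -17), (8, 16)) = 33.0151
d((7, -17), (-8, -29)) = 19.2094
d((7, -17), (22, -23)) = 16.1555
d((7, -17), (8, 1)) = 18.0278
d((7, -17), (-28, 20)) = 50.9313
d((1, -11), (8, 16)) = 27.8927
d((1, -11), (-8, -29)) = 20.1246
d((1, -11), (22, -23)) = 24.1868
d((1, -11), (8, 1)) = 13.8924
d((1, -11), (-28, 20)) = 42.45
d((8, 16), (-8, -29)) = 47.7598
d((8, 16), (22, -23)) = 41.4367
d((8, 16), (8, 1)) = 15.0
d((8, 16), (-28, 20)) = 36.2215
d((-8, -29), (22, -23)) = 30.5941
d((-8, -29), (8, 1)) = 34.0
d((-8, -29), (-28, 20)) = 52.9245
d((22, -23), (8, 1)) = 27.7849
d((22, -23), (-28, 20)) = 65.9469
d((8, 1), (-28, 20)) = 40.7063

Closest pair: (5, 16) and (8, 16) with distance 3.0

The closest pair is (5, 16) and (8, 16) with Euclidean distance 3.0. For 10 points, brute-force pairwise comparison is shown above. For large n, the divide-and-conquer algorithm (sort by x, recurse on halves, check the dividing strip) achieves O(n log n).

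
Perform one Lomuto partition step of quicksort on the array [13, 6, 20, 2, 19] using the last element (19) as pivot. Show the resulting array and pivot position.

Lomuto partition with pivot = 19:

Initial array: [13, 6, 20, 2, 19]

arr[0]=13 <= 19: swap with position 0, array becomes [13, 6, 20, 2, 19]
arr[1]=6 <= 19: swap with position 1, array becomes [13, 6, 20, 2, 19]
arr[2]=20 > 19: no swap
arr[3]=2 <= 19: swap with position 2, array becomes [13, 6, 2, 20, 19]

Place pivot at position 3: [13, 6, 2, 19, 20]
Pivot position: 3

After partitioning with pivot 19, the array becomes [13, 6, 2, 19, 20]. The pivot is placed at index 3. All elements to the left of the pivot are <= 19, and all elements to the right are > 19.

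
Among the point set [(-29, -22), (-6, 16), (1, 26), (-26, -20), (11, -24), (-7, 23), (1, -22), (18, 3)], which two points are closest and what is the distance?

Computing all pairwise distances among 8 points:

d((-29, -22), (-6, 16)) = 44.4185
d((-29, -22), (1, 26)) = 56.6039
d((-29, -22), (-26, -20)) = 3.6056 <-- minimum
d((-29, -22), (11, -24)) = 40.05
d((-29, -22), (-7, 23)) = 50.0899
d((-29, -22), (1, -22)) = 30.0
d((-29, -22), (18, 3)) = 53.2353
d((-6, 16), (1, 26)) = 12.2066
d((-6, 16), (-26, -20)) = 41.1825
d((-6, 16), (11, -24)) = 43.4626
d((-6, 16), (-7, 23)) = 7.0711
d((-6, 16), (1, -22)) = 38.6394
d((-6, 16), (18, 3)) = 27.2947
d((1, 26), (-26, -20)) = 53.3385
d((1, 26), (11, -24)) = 50.9902
d((1, 26), (-7, 23)) = 8.544
d((1, 26), (1, -22)) = 48.0
d((1, 26), (18, 3)) = 28.6007
d((-26, -20), (11, -24)) = 37.2156
d((-26, -20), (-7, 23)) = 47.0106
d((-26, -20), (1, -22)) = 27.074
d((-26, -20), (18, 3)) = 49.6488
d((11, -24), (-7, 23)) = 50.3289
d((11, -24), (1, -22)) = 10.198
d((11, -24), (18, 3)) = 27.8927
d((-7, 23), (1, -22)) = 45.7056
d((-7, 23), (18, 3)) = 32.0156
d((1, -22), (18, 3)) = 30.2324

Closest pair: (-29, -22) and (-26, -20) with distance 3.6056

The closest pair is (-29, -22) and (-26, -20) with Euclidean distance 3.6056. For 8 points, brute-force pairwise comparison is shown above. For large n, the divide-and-conquer algorithm (sort by x, recurse on halves, check the dividing strip) achieves O(n log n).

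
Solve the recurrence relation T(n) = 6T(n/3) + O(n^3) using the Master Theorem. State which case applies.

Master Theorem for T(n) = 6T(n/3) + O(n^3):

a = 6, b = 3, c = 3
log_b(a) = log_3(6) = 1.6309

Case 3: c = 3 > log_3(6) = 1.6309
T(n) = O(n^3) = O(n^3)

For T(n) = 6T(n/3) + O(n^3): log_3(6) = 1.6309. This is Case 3 of the Master Theorem (c > log_b(a), work dominated by root), giving O(n^3).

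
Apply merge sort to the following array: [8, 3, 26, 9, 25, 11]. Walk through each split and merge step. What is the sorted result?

Merge sort trace:

Split: [8, 3, 26, 9, 25, 11] -> [8, 3, 26] and [9, 25, 11]
  Split: [8, 3, 26] -> [8] and [3, 26]
    Split: [3, 26] -> [3] and [26]
    Merge: [3] + [26] -> [3, 26]
  Merge: [8] + [3, 26] -> [3, 8, 26]
  Split: [9, 25, 11] -> [9] and [25, 11]
    Split: [25, 11] -> [25] and [11]
    Merge: [25] + [11] -> [11, 25]
  Merge: [9] + [11, 25] -> [9, 11, 25]
Merge: [3, 8, 26] + [9, 11, 25] -> [3, 8, 9, 11, 25, 26]

Final sorted array: [3, 8, 9, 11, 25, 26]

The merge sort proceeds by recursively splitting the array and merging sorted halves.
After all merges, the sorted array is [3, 8, 9, 11, 25, 26].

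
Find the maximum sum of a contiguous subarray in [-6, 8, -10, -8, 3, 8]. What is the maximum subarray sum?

Using Kadane's algorithm on [-6, 8, -10, -8, 3, 8]:

Scanning through the array:
Position 1 (value 8): max_ending_here = 8, max_so_far = 8
Position 2 (value -10): max_ending_here = -2, max_so_far = 8
Position 3 (value -8): max_ending_here = -8, max_so_far = 8
Position 4 (value 3): max_ending_here = 3, max_so_far = 8
Position 5 (value 8): max_ending_here = 11, max_so_far = 11

Maximum subarray: [3, 8]
Maximum sum: 11

The maximum subarray is [3, 8] with sum 11. This subarray runs from index 4 to index 5.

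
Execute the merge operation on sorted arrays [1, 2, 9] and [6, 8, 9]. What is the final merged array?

Merging process:

Compare 1 vs 6: take 1 from left. Merged: [1]
Compare 2 vs 6: take 2 from left. Merged: [1, 2]
Compare 9 vs 6: take 6 from right. Merged: [1, 2, 6]
Compare 9 vs 8: take 8 from right. Merged: [1, 2, 6, 8]
Compare 9 vs 9: take 9 from left. Merged: [1, 2, 6, 8, 9]
Append remaining from right: [9]. Merged: [1, 2, 6, 8, 9, 9]

Final merged array: [1, 2, 6, 8, 9, 9]
Total comparisons: 5

The merged array is [1, 2, 6, 8, 9, 9], requiring 5 comparisons. The merge step runs in O(n) time where n is the total number of elements.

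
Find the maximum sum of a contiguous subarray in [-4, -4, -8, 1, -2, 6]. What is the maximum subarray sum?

Using Kadane's algorithm on [-4, -4, -8, 1, -2, 6]:

Scanning through the array:
Position 1 (value -4): max_ending_here = -4, max_so_far = -4
Position 2 (value -8): max_ending_here = -8, max_so_far = -4
Position 3 (value 1): max_ending_here = 1, max_so_far = 1
Position 4 (value -2): max_ending_here = -1, max_so_far = 1
Position 5 (value 6): max_ending_here = 6, max_so_far = 6

Maximum subarray: [6]
Maximum sum: 6

The maximum subarray is [6] with sum 6. This subarray runs from index 5 to index 5.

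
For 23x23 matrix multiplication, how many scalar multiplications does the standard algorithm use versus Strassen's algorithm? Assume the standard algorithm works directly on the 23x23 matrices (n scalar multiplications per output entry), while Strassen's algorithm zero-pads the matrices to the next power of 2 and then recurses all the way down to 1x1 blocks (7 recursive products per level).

Matrix multiplication for 23x23 matrices:

Strassen's algorithm requires power-of-2 dimensions. Pad 23x23 to 32x32 (next power of 2).

Standard algorithm: 23^3 = 12167 multiplications
Strassen's algorithm: 7^(log2(32)) = 7^5 = 16807 multiplications
Difference: 12167 - 16807 = -4640 (Strassen uses MORE here due to padding overhead — for small or just-over-power-of-2 n, padding can outweigh the per-level savings)

Standard: 12167 multiplications (23^3). Strassen: 16807 multiplications (7^5, after padding to 32x32). Strassen reduces 8 recursive multiplications to 7 at each level.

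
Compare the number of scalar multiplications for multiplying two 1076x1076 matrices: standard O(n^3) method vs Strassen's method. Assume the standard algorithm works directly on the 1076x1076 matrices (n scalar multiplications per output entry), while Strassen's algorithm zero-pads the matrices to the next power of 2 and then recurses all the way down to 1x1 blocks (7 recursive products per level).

Matrix multiplication for 1076x1076 matrices:

Strassen's algorithm requires power-of-2 dimensions. Pad 1076x1076 to 2048x2048 (next power of 2).

Standard algorithm: 1076^3 = 1245766976 multiplications
Strassen's algorithm: 7^(log2(2048)) = 7^11 = 1977326743 multiplications
Difference: 1245766976 - 1977326743 = -731559767 (Strassen uses MORE here due to padding overhead — for small or just-over-power-of-2 n, padding can outweigh the per-level savings)

Standard: 1245766976 multiplications (1076^3). Strassen: 1977326743 multiplications (7^11, after padding to 2048x2048). Strassen reduces 8 recursive multiplications to 7 at each level.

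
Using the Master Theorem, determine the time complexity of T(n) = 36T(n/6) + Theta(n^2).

Master Theorem for T(n) = 36T(n/6) + O(n^2):

a = 36, b = 6, c = 2
log_b(a) = log_6(36) = 2.0000

Case 2: c = 2 = log_6(36) = 2.0000
T(n) = O(n^2 log n) = O(n^2 log n)

For T(n) = 36T(n/6) + O(n^2): log_6(36) = 2.0000. This is Case 2 of the Master Theorem (c = log_b(a), equal work at all levels), giving O(n^2 log n).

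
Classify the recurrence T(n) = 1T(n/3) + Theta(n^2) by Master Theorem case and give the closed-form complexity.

Master Theorem for T(n) = 1T(n/3) + O(n^2):

a = 1, b = 3, c = 2
log_b(a) = log_3(1) = 0.0000

Case 3: c = 2 > log_3(1) = 0.0000
T(n) = O(n^2) = O(n^2)

For T(n) = 1T(n/3) + O(n^2): log_3(1) = 0.0000. This is Case 3 of the Master Theorem (c > log_b(a), work dominated by root), giving O(n^2).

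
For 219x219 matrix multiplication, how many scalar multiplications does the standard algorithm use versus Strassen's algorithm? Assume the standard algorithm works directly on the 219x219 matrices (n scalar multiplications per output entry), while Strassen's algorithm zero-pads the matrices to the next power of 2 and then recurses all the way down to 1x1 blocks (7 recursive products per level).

Matrix multiplication for 219x219 matrices:

Strassen's algorithm requires power-of-2 dimensions. Pad 219x219 to 256x256 (next power of 2).

Standard algorithm: 219^3 = 10503459 multiplications
Strassen's algorithm: 7^(log2(256)) = 7^8 = 5764801 multiplications
Savings: 10503459 - 5764801 = 4738658 multiplications

Standard: 10503459 multiplications (219^3). Strassen: 5764801 multiplications (7^8, after padding to 256x256). Strassen reduces 8 recursive multiplications to 7 at each level.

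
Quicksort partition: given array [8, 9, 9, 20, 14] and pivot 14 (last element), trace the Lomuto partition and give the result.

Lomuto partition with pivot = 14:

Initial array: [8, 9, 9, 20, 14]

arr[0]=8 <= 14: swap with position 0, array becomes [8, 9, 9, 20, 14]
arr[1]=9 <= 14: swap with position 1, array becomes [8, 9, 9, 20, 14]
arr[2]=9 <= 14: swap with position 2, array becomes [8, 9, 9, 20, 14]
arr[3]=20 > 14: no swap

Place pivot at position 3: [8, 9, 9, 14, 20]
Pivot position: 3

After partitioning with pivot 14, the array becomes [8, 9, 9, 14, 20]. The pivot is placed at index 3. All elements to the left of the pivot are <= 14, and all elements to the right are > 14.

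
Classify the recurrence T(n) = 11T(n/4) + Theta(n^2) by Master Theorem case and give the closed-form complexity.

Master Theorem for T(n) = 11T(n/4) + O(n^2):

a = 11, b = 4, c = 2
log_b(a) = log_4(11) = 1.7297

Case 3: c = 2 > log_4(11) = 1.7297
T(n) = O(n^2) = O(n^2)

For T(n) = 11T(n/4) + O(n^2): log_4(11) = 1.7297. This is Case 3 of the Master Theorem (c > log_b(a), work dominated by root), giving O(n^2).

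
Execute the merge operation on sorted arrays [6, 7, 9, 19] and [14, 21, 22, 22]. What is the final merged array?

Merging process:

Compare 6 vs 14: take 6 from left. Merged: [6]
Compare 7 vs 14: take 7 from left. Merged: [6, 7]
Compare 9 vs 14: take 9 from left. Merged: [6, 7, 9]
Compare 19 vs 14: take 14 from right. Merged: [6, 7, 9, 14]
Compare 19 vs 21: take 19 from left. Merged: [6, 7, 9, 14, 19]
Append remaining from right: [21, 22, 22]. Merged: [6, 7, 9, 14, 19, 21, 22, 22]

Final merged array: [6, 7, 9, 14, 19, 21, 22, 22]
Total comparisons: 5

The merged array is [6, 7, 9, 14, 19, 21, 22, 22], requiring 5 comparisons. The merge step runs in O(n) time where n is the total number of elements.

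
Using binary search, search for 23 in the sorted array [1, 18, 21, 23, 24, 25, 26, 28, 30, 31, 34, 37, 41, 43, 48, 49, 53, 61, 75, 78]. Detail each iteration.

Binary search for 23 in [1, 18, 21, 23, 24, 25, 26, 28, 30, 31, 34, 37, 41, 43, 48, 49, 53, 61, 75, 78]:

lo=0, hi=19, mid=9, arr[mid]=31 -> 31 > 23, search left half
lo=0, hi=8, mid=4, arr[mid]=24 -> 24 > 23, search left half
lo=0, hi=3, mid=1, arr[mid]=18 -> 18 < 23, search right half
lo=2, hi=3, mid=2, arr[mid]=21 -> 21 < 23, search right half
lo=3, hi=3, mid=3, arr[mid]=23 -> Found target at index 3!

Binary search finds 23 at index 3 after 5 comparisons. The search repeatedly halves the search space by comparing with the middle element.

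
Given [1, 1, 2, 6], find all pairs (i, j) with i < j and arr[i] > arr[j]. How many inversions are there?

Finding inversions in [1, 1, 2, 6]:


Total inversions: 0

The array has 0 inversions. It is already sorted.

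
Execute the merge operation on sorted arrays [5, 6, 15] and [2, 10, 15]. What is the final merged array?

Merging process:

Compare 5 vs 2: take 2 from right. Merged: [2]
Compare 5 vs 10: take 5 from left. Merged: [2, 5]
Compare 6 vs 10: take 6 from left. Merged: [2, 5, 6]
Compare 15 vs 10: take 10 from right. Merged: [2, 5, 6, 10]
Compare 15 vs 15: take 15 from left. Merged: [2, 5, 6, 10, 15]
Append remaining from right: [15]. Merged: [2, 5, 6, 10, 15, 15]

Final merged array: [2, 5, 6, 10, 15, 15]
Total comparisons: 5

The merged array is [2, 5, 6, 10, 15, 15], requiring 5 comparisons. The merge step runs in O(n) time where n is the total number of elements.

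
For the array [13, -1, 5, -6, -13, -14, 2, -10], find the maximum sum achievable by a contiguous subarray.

Using Kadane's algorithm on [13, -1, 5, -6, -13, -14, 2, -10]:

Scanning through the array:
Position 1 (value -1): max_ending_here = 12, max_so_far = 13
Position 2 (value 5): max_ending_here = 17, max_so_far = 17
Position 3 (value -6): max_ending_here = 11, max_so_far = 17
Position 4 (value -13): max_ending_here = -2, max_so_far = 17
Position 5 (value -14): max_ending_here = -14, max_so_far = 17
Position 6 (value 2): max_ending_here = 2, max_so_far = 17
Position 7 (value -10): max_ending_here = -8, max_so_far = 17

Maximum subarray: [13, -1, 5]
Maximum sum: 17

The maximum subarray is [13, -1, 5] with sum 17. This subarray runs from index 0 to index 2.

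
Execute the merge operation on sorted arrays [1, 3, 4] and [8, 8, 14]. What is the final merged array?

Merging process:

Compare 1 vs 8: take 1 from left. Merged: [1]
Compare 3 vs 8: take 3 from left. Merged: [1, 3]
Compare 4 vs 8: take 4 from left. Merged: [1, 3, 4]
Append remaining from right: [8, 8, 14]. Merged: [1, 3, 4, 8, 8, 14]

Final merged array: [1, 3, 4, 8, 8, 14]
Total comparisons: 3

The merged array is [1, 3, 4, 8, 8, 14], requiring 3 comparisons. The merge step runs in O(n) time where n is the total number of elements.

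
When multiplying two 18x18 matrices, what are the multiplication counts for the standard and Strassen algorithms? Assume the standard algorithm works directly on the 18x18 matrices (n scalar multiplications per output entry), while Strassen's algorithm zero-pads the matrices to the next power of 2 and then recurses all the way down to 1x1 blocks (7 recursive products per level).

Matrix multiplication for 18x18 matrices:

Strassen's algorithm requires power-of-2 dimensions. Pad 18x18 to 32x32 (next power of 2).

Standard algorithm: 18^3 = 5832 multiplications
Strassen's algorithm: 7^(log2(32)) = 7^5 = 16807 multiplications
Difference: 5832 - 16807 = -10975 (Strassen uses MORE here due to padding overhead — for small or just-over-power-of-2 n, padding can outweigh the per-level savings)

Standard: 5832 multiplications (18^3). Strassen: 16807 multiplications (7^5, after padding to 32x32). Strassen reduces 8 recursive multiplications to 7 at each level.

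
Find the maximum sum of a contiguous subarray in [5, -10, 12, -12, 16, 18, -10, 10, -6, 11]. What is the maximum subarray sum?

Using Kadane's algorithm on [5, -10, 12, -12, 16, 18, -10, 10, -6, 11]:

Scanning through the array:
Position 1 (value -10): max_ending_here = -5, max_so_far = 5
Position 2 (value 12): max_ending_here = 12, max_so_far = 12
Position 3 (value -12): max_ending_here = 0, max_so_far = 12
Position 4 (value 16): max_ending_here = 16, max_so_far = 16
Position 5 (value 18): max_ending_here = 34, max_so_far = 34
Position 6 (value -10): max_ending_here = 24, max_so_far = 34
Position 7 (value 10): max_ending_here = 34, max_so_far = 34
Position 8 (value -6): max_ending_here = 28, max_so_far = 34
Position 9 (value 11): max_ending_here = 39, max_so_far = 39

Maximum subarray: [12, -12, 16, 18, -10, 10, -6, 11]
Maximum sum: 39

The maximum subarray is [12, -12, 16, 18, -10, 10, -6, 11] with sum 39. This subarray runs from index 2 to index 9.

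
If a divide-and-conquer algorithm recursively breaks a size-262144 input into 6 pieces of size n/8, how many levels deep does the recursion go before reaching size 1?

For divide and conquer with division factor 8:

Problem sizes at each level:
Level 0: 262144
Level 1: 32768
Level 2: 4096
Level 3: 512
Level 4: 64
Level 5: 8
Level 6: 1

The root is level 0 and the size-1 base case is level 6 (the tree spans levels 0 through 6, i.e. 7 levels counting the root), so the depth is the number of divisions: log_8(262144) = 6

The recursion tree depth is log_8(262144) = 6. At each level, the problem size is divided by 8, so it takes 6 divisions to reduce to a base case of size 1. The algorithm makes 6 recursive calls at each level.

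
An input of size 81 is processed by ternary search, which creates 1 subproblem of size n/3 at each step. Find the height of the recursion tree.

For divide and conquer with division factor 3:

Problem sizes at each level:
Level 0: 81
Level 1: 27
Level 2: 9
Level 3: 3
Level 4: 1

The root is level 0 and the size-1 base case is level 4 (the tree spans levels 0 through 4, i.e. 5 levels counting the root), so the depth is the number of divisions: log_3(81) = 4

The recursion tree depth is log_3(81) = 4. At each level, the problem size is divided by 3, so it takes 4 divisions to reduce to a base case of size 1. The algorithm makes 1 recursive call at each level.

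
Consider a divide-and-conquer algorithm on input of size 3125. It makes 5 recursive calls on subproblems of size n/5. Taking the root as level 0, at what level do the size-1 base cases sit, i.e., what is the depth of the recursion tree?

For divide and conquer with division factor 5:

Problem sizes at each level:
Level 0: 3125
Level 1: 625
Level 2: 125
Level 3: 25
Level 4: 5
Level 5: 1

The root is level 0 and the size-1 base case is level 5 (the tree spans levels 0 through 5, i.e. 6 levels counting the root), so the depth is the number of divisions: log_5(3125) = 5

The recursion tree depth is log_5(3125) = 5. At each level, the problem size is divided by 5, so it takes 5 divisions to reduce to a base case of size 1. The algorithm makes 5 recursive calls at each level.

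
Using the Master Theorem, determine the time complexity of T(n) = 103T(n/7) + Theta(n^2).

Master Theorem for T(n) = 103T(n/7) + O(n^2):

a = 103, b = 7, c = 2
log_b(a) = log_7(103) = 2.3818

Case 1: c = 2 < log_7(103) = 2.3818
T(n) = O(n^(log_7 103))

For T(n) = 103T(n/7) + O(n^2): log_7(103) = 2.3818. This is Case 1 of the Master Theorem (c < log_b(a), work dominated by leaves), giving O(n^(log_7 103)).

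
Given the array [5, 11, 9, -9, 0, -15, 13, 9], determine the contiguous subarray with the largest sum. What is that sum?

Using Kadane's algorithm on [5, 11, 9, -9, 0, -15, 13, 9]:

Scanning through the array:
Position 1 (value 11): max_ending_here = 16, max_so_far = 16
Position 2 (value 9): max_ending_here = 25, max_so_far = 25
Position 3 (value -9): max_ending_here = 16, max_so_far = 25
Position 4 (value 0): max_ending_here = 16, max_so_far = 25
Position 5 (value -15): max_ending_here = 1, max_so_far = 25
Position 6 (value 13): max_ending_here = 14, max_so_far = 25
Position 7 (value 9): max_ending_here = 23, max_so_far = 25

Maximum subarray: [5, 11, 9]
Maximum sum: 25

The maximum subarray is [5, 11, 9] with sum 25. This subarray runs from index 0 to index 2.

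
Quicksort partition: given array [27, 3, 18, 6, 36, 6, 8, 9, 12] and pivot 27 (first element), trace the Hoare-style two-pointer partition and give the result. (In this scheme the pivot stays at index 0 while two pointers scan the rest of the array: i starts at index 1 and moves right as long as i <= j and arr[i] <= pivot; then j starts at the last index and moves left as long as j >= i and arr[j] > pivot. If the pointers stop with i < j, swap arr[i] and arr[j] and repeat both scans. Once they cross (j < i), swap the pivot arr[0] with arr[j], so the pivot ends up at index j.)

Hoare-style two-pointer partition with pivot = 27:

Initial array: [27, 3, 18, 6, 36, 6, 8, 9, 12]

Pointers start at i = 1, j = 8.
i stops at index 4 (arr[4]=36 > 27), j stops at index 8 (arr[8]=12 <= 27): swap arr[4] and arr[8], array becomes [27, 3, 18, 6, 12, 6, 8, 9, 36]
i ends at 8, j ends at 7: the pointers have crossed (j < i), so scanning stops.

Swap pivot arr[0] with arr[7] to place pivot at position 7: [9, 3, 18, 6, 12, 6, 8, 27, 36]
Pivot position: 7

After partitioning with pivot 27, the array becomes [9, 3, 18, 6, 12, 6, 8, 27, 36]. The pivot is placed at index 7. All elements to the left of the pivot are <= 27, and all elements to the right are > 27.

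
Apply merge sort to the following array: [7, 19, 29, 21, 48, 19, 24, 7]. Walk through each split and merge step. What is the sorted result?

Merge sort trace:

Split: [7, 19, 29, 21, 48, 19, 24, 7] -> [7, 19, 29, 21] and [48, 19, 24, 7]
  Split: [7, 19, 29, 21] -> [7, 19] and [29, 21]
    Split: [7, 19] -> [7] and [19]
    Merge: [7] + [19] -> [7, 19]
    Split: [29, 21] -> [29] and [21]
    Merge: [29] + [21] -> [21, 29]
  Merge: [7, 19] + [21, 29] -> [7, 19, 21, 29]
  Split: [48, 19, 24, 7] -> [48, 19] and [24, 7]
    Split: [48, 19] -> [48] and [19]
    Merge: [48] + [19] -> [19, 48]
    Split: [24, 7] -> [24] and [7]
    Merge: [24] + [7] -> [7, 24]
  Merge: [19, 48] + [7, 24] -> [7, 19, 24, 48]
Merge: [7, 19, 21, 29] + [7, 19, 24, 48] -> [7, 7, 19, 19, 21, 24, 29, 48]

Final sorted array: [7, 7, 19, 19, 21, 24, 29, 48]

The merge sort proceeds by recursively splitting the array and merging sorted halves.
After all merges, the sorted array is [7, 7, 19, 19, 21, 24, 29, 48].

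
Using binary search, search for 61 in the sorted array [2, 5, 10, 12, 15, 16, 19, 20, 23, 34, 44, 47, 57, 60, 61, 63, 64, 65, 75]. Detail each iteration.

Binary search for 61 in [2, 5, 10, 12, 15, 16, 19, 20, 23, 34, 44, 47, 57, 60, 61, 63, 64, 65, 75]:

lo=0, hi=18, mid=9, arr[mid]=34 -> 34 < 61, search right half
lo=10, hi=18, mid=14, arr[mid]=61 -> Found target at index 14!

Binary search finds 61 at index 14 after 2 comparisons. The search repeatedly halves the search space by comparing with the middle element.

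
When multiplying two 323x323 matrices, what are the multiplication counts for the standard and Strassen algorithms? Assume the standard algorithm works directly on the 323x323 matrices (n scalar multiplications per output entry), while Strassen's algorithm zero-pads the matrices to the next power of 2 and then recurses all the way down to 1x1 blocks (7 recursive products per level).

Matrix multiplication for 323x323 matrices:

Strassen's algorithm requires power-of-2 dimensions. Pad 323x323 to 512x512 (next power of 2).

Standard algorithm: 323^3 = 33698267 multiplications
Strassen's algorithm: 7^(log2(512)) = 7^9 = 40353607 multiplications
Difference: 33698267 - 40353607 = -6655340 (Strassen uses MORE here due to padding overhead — for small or just-over-power-of-2 n, padding can outweigh the per-level savings)

Standard: 33698267 multiplications (323^3). Strassen: 40353607 multiplications (7^9, after padding to 512x512). Strassen reduces 8 recursive multiplications to 7 at each level.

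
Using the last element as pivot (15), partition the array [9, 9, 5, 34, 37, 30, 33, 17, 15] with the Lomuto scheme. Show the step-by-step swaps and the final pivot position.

Lomuto partition with pivot = 15:

Initial array: [9, 9, 5, 34, 37, 30, 33, 17, 15]

arr[0]=9 <= 15: swap with position 0, array becomes [9, 9, 5, 34, 37, 30, 33, 17, 15]
arr[1]=9 <= 15: swap with position 1, array becomes [9, 9, 5, 34, 37, 30, 33, 17, 15]
arr[2]=5 <= 15: swap with position 2, array becomes [9, 9, 5, 34, 37, 30, 33, 17, 15]
arr[3]=34 > 15: no swap
arr[4]=37 > 15: no swap
arr[5]=30 > 15: no swap
arr[6]=33 > 15: no swap
arr[7]=17 > 15: no swap

Place pivot at position 3: [9, 9, 5, 15, 37, 30, 33, 17, 34]
Pivot position: 3

After partitioning with pivot 15, the array becomes [9, 9, 5, 15, 37, 30, 33, 17, 34]. The pivot is placed at index 3. All elements to the left of the pivot are <= 15, and all elements to the right are > 15.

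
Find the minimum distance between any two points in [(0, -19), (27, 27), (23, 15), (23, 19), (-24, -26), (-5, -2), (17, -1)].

Computing all pairwise distances among 7 points:

d((0, -19), (27, 27)) = 53.3385
d((0, -19), (23, 15)) = 41.0488
d((0, -19), (23, 19)) = 44.4185
d((0, -19), (-24, -26)) = 25.0
d((0, -19), (-5, -2)) = 17.72
d((0, -19), (17, -1)) = 24.7588
d((27, 27), (23, 15)) = 12.6491
d((27, 27), (23, 19)) = 8.9443
d((27, 27), (-24, -26)) = 73.5527
d((27, 27), (-5, -2)) = 43.1856
d((27, 27), (17, -1)) = 29.7321
d((23, 15), (23, 19)) = 4.0 <-- minimum
d((23, 15), (-24, -26)) = 62.3699
d((23, 15), (-5, -2)) = 32.7567
d((23, 15), (17, -1)) = 17.088
d((23, 19), (-24, -26)) = 65.0692
d((23, 19), (-5, -2)) = 35.0
d((23, 19), (17, -1)) = 20.8806
d((-24, -26), (-5, -2)) = 30.6105
d((-24, -26), (17, -1)) = 48.0208
d((-5, -2), (17, -1)) = 22.0227

Closest pair: (23, 15) and (23, 19) with distance 4.0

The closest pair is (23, 15) and (23, 19) with Euclidean distance 4.0. For 7 points, brute-force pairwise comparison is shown above. For large n, the divide-and-conquer algorithm (sort by x, recurse on halves, check the dividing strip) achieves O(n log n).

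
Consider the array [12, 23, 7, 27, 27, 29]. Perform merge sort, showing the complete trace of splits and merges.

Merge sort trace:

Split: [12, 23, 7, 27, 27, 29] -> [12, 23, 7] and [27, 27, 29]
  Split: [12, 23, 7] -> [12] and [23, 7]
    Split: [23, 7] -> [23] and [7]
    Merge: [23] + [7] -> [7, 23]
  Merge: [12] + [7, 23] -> [7, 12, 23]
  Split: [27, 27, 29] -> [27] and [27, 29]
    Split: [27, 29] -> [27] and [29]
    Merge: [27] + [29] -> [27, 29]
  Merge: [27] + [27, 29] -> [27, 27, 29]
Merge: [7, 12, 23] + [27, 27, 29] -> [7, 12, 23, 27, 27, 29]

Final sorted array: [7, 12, 23, 27, 27, 29]

The merge sort proceeds by recursively splitting the array and merging sorted halves.
After all merges, the sorted array is [7, 12, 23, 27, 27, 29].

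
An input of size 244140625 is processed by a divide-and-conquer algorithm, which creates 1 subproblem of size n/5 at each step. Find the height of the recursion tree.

For divide and conquer with division factor 5:

Problem sizes at each level:
Level 0: 244140625
Level 1: 48828125
Level 2: 9765625
Level 3: 1953125
Level 4: 390625
Level 5: 78125
Level 6: 15625
Level 7: 3125
Level 8: 625
Level 9: 125
Level 10: 25
Level 11: 5
Level 12: 1

The root is level 0 and the size-1 base case is level 12 (the tree spans levels 0 through 12, i.e. 13 levels counting the root), so the depth is the number of divisions: log_5(244140625) = 12

The recursion tree depth is log_5(244140625) = 12. At each level, the problem size is divided by 5, so it takes 12 divisions to reduce to a base case of size 1. The algorithm makes 1 recursive call at each level.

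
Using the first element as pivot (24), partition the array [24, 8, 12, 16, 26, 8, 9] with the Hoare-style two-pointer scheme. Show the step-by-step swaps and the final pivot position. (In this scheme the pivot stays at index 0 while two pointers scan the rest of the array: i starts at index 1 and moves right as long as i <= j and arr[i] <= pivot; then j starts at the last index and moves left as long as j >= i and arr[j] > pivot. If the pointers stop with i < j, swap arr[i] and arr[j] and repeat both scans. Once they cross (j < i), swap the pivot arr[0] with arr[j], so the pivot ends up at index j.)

Hoare-style two-pointer partition with pivot = 24:

Initial array: [24, 8, 12, 16, 26, 8, 9]

Pointers start at i = 1, j = 6.
i stops at index 4 (arr[4]=26 > 24), j stops at index 6 (arr[6]=9 <= 24): swap arr[4] and arr[6], array becomes [24, 8, 12, 16, 9, 8, 26]
i ends at 6, j ends at 5: the pointers have crossed (j < i), so scanning stops.

Swap pivot arr[0] with arr[5] to place pivot at position 5: [8, 8, 12, 16, 9, 24, 26]
Pivot position: 5

After partitioning with pivot 24, the array becomes [8, 8, 12, 16, 9, 24, 26]. The pivot is placed at index 5. All elements to the left of the pivot are <= 24, and all elements to the right are > 24.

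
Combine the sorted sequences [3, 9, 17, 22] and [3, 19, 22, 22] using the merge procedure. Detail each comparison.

Merging process:

Compare 3 vs 3: take 3 from left. Merged: [3]
Compare 9 vs 3: take 3 from right. Merged: [3, 3]
Compare 9 vs 19: take 9 from left. Merged: [3, 3, 9]
Compare 17 vs 19: take 17 from left. Merged: [3, 3, 9, 17]
Compare 22 vs 19: take 19 from right. Merged: [3, 3, 9, 17, 19]
Compare 22 vs 22: take 22 from left. Merged: [3, 3, 9, 17, 19, 22]
Append remaining from right: [22, 22]. Merged: [3, 3, 9, 17, 19, 22, 22, 22]

Final merged array: [3, 3, 9, 17, 19, 22, 22, 22]
Total comparisons: 6

The merged array is [3, 3, 9, 17, 19, 22, 22, 22], requiring 6 comparisons. The merge step runs in O(n) time where n is the total number of elements.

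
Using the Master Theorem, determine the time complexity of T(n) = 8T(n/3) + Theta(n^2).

Master Theorem for T(n) = 8T(n/3) + O(n^2):

a = 8, b = 3, c = 2
log_b(a) = log_3(8) = 1.8928

Case 3: c = 2 > log_3(8) = 1.8928
T(n) = O(n^2) = O(n^2)

For T(n) = 8T(n/3) + O(n^2): log_3(8) = 1.8928. This is Case 3 of the Master Theorem (c > log_b(a), work dominated by root), giving O(n^2).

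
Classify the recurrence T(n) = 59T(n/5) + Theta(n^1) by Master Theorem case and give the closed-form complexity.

Master Theorem for T(n) = 59T(n/5) + O(n^1):

a = 59, b = 5, c = 1
log_b(a) = log_5(59) = 2.5335

Case 1: c = 1 < log_5(59) = 2.5335
T(n) = O(n^(log_5 59))

For T(n) = 59T(n/5) + O(n^1): log_5(59) = 2.5335. This is Case 1 of the Master Theorem (c < log_b(a), work dominated by leaves), giving O(n^(log_5 59)).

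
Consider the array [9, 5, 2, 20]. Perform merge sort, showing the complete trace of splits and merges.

Merge sort trace:

Split: [9, 5, 2, 20] -> [9, 5] and [2, 20]
  Split: [9, 5] -> [9] and [5]
  Merge: [9] + [5] -> [5, 9]
  Split: [2, 20] -> [2] and [20]
  Merge: [2] + [20] -> [2, 20]
Merge: [5, 9] + [2, 20] -> [2, 5, 9, 20]

Final sorted array: [2, 5, 9, 20]

The merge sort proceeds by recursively splitting the array and merging sorted halves.
After all merges, the sorted array is [2, 5, 9, 20].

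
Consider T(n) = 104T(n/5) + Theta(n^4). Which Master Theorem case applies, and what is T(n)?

Master Theorem for T(n) = 104T(n/5) + O(n^4):

a = 104, b = 5, c = 4
log_b(a) = log_5(104) = 2.8857

Case 3: c = 4 > log_5(104) = 2.8857
T(n) = O(n^4) = O(n^4)

For T(n) = 104T(n/5) + O(n^4): log_5(104) = 2.8857. This is Case 3 of the Master Theorem (c > log_b(a), work dominated by root), giving O(n^4).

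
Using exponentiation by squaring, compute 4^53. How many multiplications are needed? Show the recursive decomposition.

Computing 4^53 by squaring (build up from 4^1; each line after the first costs one multiplication):

4^1 = 4
4^2 = (4^1)^2 = 4^2 = 16
4^3 = 4 * 4^2 = 4 * 16 = 64
4^6 = (4^3)^2 = 64^2 = 4096
4^12 = (4^6)^2 = 4096^2 = 16777216
4^13 = 4 * 4^12 = 4 * 16777216 = 67108864
4^26 = (4^13)^2 = 67108864^2 = 4503599627370496
4^52 = (4^26)^2 = 4503599627370496^2 = 20282409603651670423947251286016
4^53 = 4 * 4^52 = 4 * 20282409603651670423947251286016 = 81129638414606681695789005144064

Result: 81129638414606681695789005144064
Multiplications needed: 8 (8 lines after 4^1)

4^53 = 81129638414606681695789005144064. Using exponentiation by squaring, this requires 8 multiplications. The key idea: if the exponent is even, square the half-power; if odd, multiply by the base once.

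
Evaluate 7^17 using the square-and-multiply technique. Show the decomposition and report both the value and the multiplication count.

Computing 7^17 by squaring (build up from 7^1; each line after the first costs one multiplication):

7^1 = 7
7^2 = (7^1)^2 = 7^2 = 49
7^4 = (7^2)^2 = 49^2 = 2401
7^8 = (7^4)^2 = 2401^2 = 5764801
7^16 = (7^8)^2 = 5764801^2 = 33232930569601
7^17 = 7 * 7^16 = 7 * 33232930569601 = 232630513987207

Result: 232630513987207
Multiplications needed: 5 (5 lines after 7^1)

7^17 = 232630513987207. Using exponentiation by squaring, this requires 5 multiplications. The key idea: if the exponent is even, square the half-power; if odd, multiply by the base once.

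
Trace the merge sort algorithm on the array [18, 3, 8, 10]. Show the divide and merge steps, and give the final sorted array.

Merge sort trace:

Split: [18, 3, 8, 10] -> [18, 3] and [8, 10]
  Split: [18, 3] -> [18] and [3]
  Merge: [18] + [3] -> [3, 18]
  Split: [8, 10] -> [8] and [10]
  Merge: [8] + [10] -> [8, 10]
Merge: [3, 18] + [8, 10] -> [3, 8, 10, 18]

Final sorted array: [3, 8, 10, 18]

The merge sort proceeds by recursively splitting the array and merging sorted halves.
After all merges, the sorted array is [3, 8, 10, 18].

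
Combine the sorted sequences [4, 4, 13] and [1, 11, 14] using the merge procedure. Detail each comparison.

Merging process:

Compare 4 vs 1: take 1 from right. Merged: [1]
Compare 4 vs 11: take 4 from left. Merged: [1, 4]
Compare 4 vs 11: take 4 from left. Merged: [1, 4, 4]
Compare 13 vs 11: take 11 from right. Merged: [1, 4, 4, 11]
Compare 13 vs 14: take 13 from left. Merged: [1, 4, 4, 11, 13]
Append remaining from right: [14]. Merged: [1, 4, 4, 11, 13, 14]

Final merged array: [1, 4, 4, 11, 13, 14]
Total comparisons: 5

The merged array is [1, 4, 4, 11, 13, 14], requiring 5 comparisons. The merge step runs in O(n) time where n is the total number of elements.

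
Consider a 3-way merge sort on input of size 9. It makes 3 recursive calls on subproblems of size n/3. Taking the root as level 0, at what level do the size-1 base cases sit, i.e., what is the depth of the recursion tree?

For divide and conquer with division factor 3:

Problem sizes at each level:
Level 0: 9
Level 1: 3
Level 2: 1

The root is level 0 and the size-1 base case is level 2 (the tree spans levels 0 through 2, i.e. 3 levels counting the root), so the depth is the number of divisions: log_3(9) = 2

The recursion tree depth is log_3(9) = 2. At each level, the problem size is divided by 3, so it takes 2 divisions to reduce to a base case of size 1. The algorithm makes 3 recursive calls at each level.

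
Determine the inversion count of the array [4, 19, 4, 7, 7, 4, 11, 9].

Finding inversions in [4, 19, 4, 7, 7, 4, 11, 9]:

(1, 2): arr[1]=19 > arr[2]=4
(1, 3): arr[1]=19 > arr[3]=7
(1, 4): arr[1]=19 > arr[4]=7
(1, 5): arr[1]=19 > arr[5]=4
(1, 6): arr[1]=19 > arr[6]=11
(1, 7): arr[1]=19 > arr[7]=9
(3, 5): arr[3]=7 > arr[5]=4
(4, 5): arr[4]=7 > arr[5]=4
(6, 7): arr[6]=11 > arr[7]=9

Total inversions: 9

The array has 9 inversion(s): (1,2), (1,3), (1,4), (1,5), (1,6), (1,7), (3,5), (4,5), (6,7). Each pair (i,j) satisfies i < j and arr[i] > arr[j].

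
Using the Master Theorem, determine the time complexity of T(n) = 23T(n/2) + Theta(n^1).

Master Theorem for T(n) = 23T(n/2) + O(n^1):

a = 23, b = 2, c = 1
log_b(a) = log_2(23) = 4.5236

Case 1: c = 1 < log_2(23) = 4.5236
T(n) = O(n^(log_2 23))

For T(n) = 23T(n/2) + O(n^1): log_2(23) = 4.5236. This is Case 1 of the Master Theorem (c < log_b(a), work dominated by leaves), giving O(n^(log_2 23)).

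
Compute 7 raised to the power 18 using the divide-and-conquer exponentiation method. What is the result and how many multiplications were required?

Computing 7^18 by squaring (build up from 7^1; each line after the first costs one multiplication):

7^1 = 7
7^2 = (7^1)^2 = 7^2 = 49
7^4 = (7^2)^2 = 49^2 = 2401
7^8 = (7^4)^2 = 2401^2 = 5764801
7^9 = 7 * 7^8 = 7 * 5764801 = 40353607
7^18 = (7^9)^2 = 40353607^2 = 1628413597910449

Result: 1628413597910449
Multiplications needed: 5 (5 lines after 7^1)

7^18 = 1628413597910449. Using exponentiation by squaring, this requires 5 multiplications. The key idea: if the exponent is even, square the half-power; if odd, multiply by the base once.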